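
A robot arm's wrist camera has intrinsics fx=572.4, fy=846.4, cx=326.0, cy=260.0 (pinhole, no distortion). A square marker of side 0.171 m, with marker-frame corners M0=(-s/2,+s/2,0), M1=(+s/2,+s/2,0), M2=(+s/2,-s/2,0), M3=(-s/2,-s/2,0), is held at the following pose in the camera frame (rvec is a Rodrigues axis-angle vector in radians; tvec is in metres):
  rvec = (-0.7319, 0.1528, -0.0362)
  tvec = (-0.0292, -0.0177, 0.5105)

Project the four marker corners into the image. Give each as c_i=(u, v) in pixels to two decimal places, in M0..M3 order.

Intrinsics K: fx=572.4, fy=846.4, cx=326.0, cy=260.0
Marker side s = 0.171 m; corners in marker frame (Z=0):
  M0 = (-0.0855, +0.0855, 0)
  M1 = (+0.0855, +0.0855, 0)
  M2 = (+0.0855, -0.0855, 0)
  M3 = (-0.0855, -0.0855, 0)
rvec = (-0.7319, 0.1528, -0.0362), |rvec| = θ = 0.74856 rad = 42.889°
Rodrigues: sinθ=0.68058, 1−cosθ=0.26733; R = I + sinθ·[k]× + (1−cosθ)·[k]×²:
    [+0.98824 -0.02044 +0.15156]
    [-0.08627 +0.74381 +0.66280]
    [-0.12628 -0.66808 +0.73330]
t = (-0.0292, -0.0177, 0.5105) m
M0: Pc = R·M0+t = (-0.11544, +0.05327, +0.46418); u = 572.4·(-0.11544)/0.46418 + 326.0 = 183.6427, v = 846.4·(+0.05327)/0.46418 + 260.0 = 357.1380
M1: Pc = R·M1+t = (+0.05355, +0.03852, +0.44258); u = 572.4·(+0.05355)/0.44258 + 326.0 = 395.2526, v = 846.4·(+0.03852)/0.44258 + 260.0 = 333.6662
M2: Pc = R·M2+t = (+0.05704, -0.08867, +0.55682); u = 572.4·(+0.05704)/0.55682 + 326.0 = 384.6376, v = 846.4·(-0.08867)/0.55682 + 260.0 = 125.2144
M3: Pc = R·M3+t = (-0.11195, -0.07392, +0.57842); u = 572.4·(-0.11195)/0.57842 + 326.0 = 215.2183, v = 846.4·(-0.07392)/0.57842 + 260.0 = 151.8327

c0=(183.64, 357.14) c1=(395.25, 333.67) c2=(384.64, 125.21) c3=(215.22, 151.83)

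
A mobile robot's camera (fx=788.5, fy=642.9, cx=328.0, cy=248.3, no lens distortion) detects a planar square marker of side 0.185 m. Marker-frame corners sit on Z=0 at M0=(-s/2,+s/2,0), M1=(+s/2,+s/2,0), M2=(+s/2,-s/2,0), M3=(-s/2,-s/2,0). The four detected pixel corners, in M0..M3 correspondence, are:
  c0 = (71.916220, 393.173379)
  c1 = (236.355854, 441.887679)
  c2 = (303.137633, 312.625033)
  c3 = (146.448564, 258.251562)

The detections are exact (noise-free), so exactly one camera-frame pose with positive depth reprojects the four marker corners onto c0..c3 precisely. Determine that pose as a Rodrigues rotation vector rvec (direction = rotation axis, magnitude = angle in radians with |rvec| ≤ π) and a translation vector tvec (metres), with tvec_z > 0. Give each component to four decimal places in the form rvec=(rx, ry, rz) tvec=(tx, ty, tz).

rvec=(-0.0637, -0.2626, 0.4113) tvec=(-0.1450, 0.1348, 0.8409)

Intrinsics K: fx=788.5, fy=642.9, cx=328.0, cy=248.3
Marker side s = 0.185 m; corners in marker frame (Z=0):
  M0 = (-0.0925, +0.0925, 0)
  M1 = (+0.0925, +0.0925, 0)
  M2 = (+0.0925, -0.0925, 0)
  M3 = (-0.0925, -0.0925, 0)
Detected image corners:
  c0 = (71.916220, 393.173379) px
  c1 = (236.355854, 441.887679) px
  c2 = (303.137633, 312.625033) px
  c3 = (146.448564, 258.251562) px
Planar DLT: solve 8×8 A·h = b for H (H[2,2]=1):
  H  [+921.56222 -407.09117 +192.02106]
  H  [+378.81809 +665.90917 +351.33363]
  H  [+0.28454 -0.13571 +1.00000]
B = K⁻¹H; ‖b₁‖=1.189139, ‖b₂‖=1.189139; λ = 2/(‖b₁‖+‖b₂‖) = 0.840945, sign → tz>0 ⇒ λ=+0.840945
r₁ = λ·B[:,0] = (+0.88332,+0.40310,+0.23928); r₂ = λ·B[:,1] = (-0.38669,+0.91512,-0.11413)
r₃ = r₁×r₂ = (-0.26497,+0.00828,+0.96422); SVD([r₁ r₂ r₃]) → R = UVᵀ:
  R  [+0.88332 -0.38669 -0.26497]
  R  [+0.40310 +0.91512 +0.00828]
  R  [+0.23928 -0.11413 +0.96422]
t = (-0.14502, +0.13477, +0.84094) m
tr R = 2.762661; θ = arccos((tr R − 1)/2) = 0.492126 rad = 28.197°
axis k = ((R−Rᵀ)₃₂, (R−Rᵀ)₁₃, (R−Rᵀ)₂₁) / (2 sinθ) = (-0.129531, -0.533602, +0.835758)
rvec = θ·k = (-0.063746, -0.262599, +0.411298)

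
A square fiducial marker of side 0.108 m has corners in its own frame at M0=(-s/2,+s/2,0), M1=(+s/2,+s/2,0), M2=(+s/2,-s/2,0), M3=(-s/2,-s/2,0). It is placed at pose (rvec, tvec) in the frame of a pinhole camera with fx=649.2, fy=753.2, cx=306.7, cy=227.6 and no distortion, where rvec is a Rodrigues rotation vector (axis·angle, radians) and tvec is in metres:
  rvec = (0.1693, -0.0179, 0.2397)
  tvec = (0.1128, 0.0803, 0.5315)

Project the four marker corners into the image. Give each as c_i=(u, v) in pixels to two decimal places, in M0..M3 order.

c0=(363.99, 394.53) c1=(489.11, 428.48) c2=(527.07, 286.87) c3=(397.97, 250.65)

Intrinsics K: fx=649.2, fy=753.2, cx=306.7, cy=227.6
Marker side s = 0.108 m; corners in marker frame (Z=0):
  M0 = (-0.0540, +0.0540, 0)
  M1 = (+0.0540, +0.0540, 0)
  M2 = (+0.0540, -0.0540, 0)
  M3 = (-0.0540, -0.0540, 0)
rvec = (0.1693, -0.0179, 0.2397), |rvec| = θ = 0.29401 rad = 16.845°
Rodrigues: sinθ=0.28979, 1−cosθ=0.04291; R = I + sinθ·[k]× + (1−cosθ)·[k]×²:
    [+0.97132 -0.23777 +0.00250]
    [+0.23476 +0.95725 -0.16900]
    [+0.03779 +0.16474 +0.98561]
t = (0.1128, 0.0803, 0.5315) m
M0: Pc = R·M0+t = (+0.04751, +0.11931, +0.53836); u = 649.2·(+0.04751)/0.53836 + 306.7 = 363.9913, v = 753.2·(+0.11931)/0.53836 + 227.6 = 394.5301
M1: Pc = R·M1+t = (+0.15241, +0.14467, +0.54244); u = 649.2·(+0.15241)/0.54244 + 306.7 = 489.1099, v = 753.2·(+0.14467)/0.54244 + 227.6 = 428.4792
M2: Pc = R·M2+t = (+0.17809, +0.04129, +0.52464); u = 649.2·(+0.17809)/0.52464 + 306.7 = 527.0710, v = 753.2·(+0.04129)/0.52464 + 227.6 = 286.8709
M3: Pc = R·M3+t = (+0.07319, +0.01593, +0.52056); u = 649.2·(+0.07319)/0.52056 + 306.7 = 397.9737, v = 753.2·(+0.01593)/0.52056 + 227.6 = 250.6513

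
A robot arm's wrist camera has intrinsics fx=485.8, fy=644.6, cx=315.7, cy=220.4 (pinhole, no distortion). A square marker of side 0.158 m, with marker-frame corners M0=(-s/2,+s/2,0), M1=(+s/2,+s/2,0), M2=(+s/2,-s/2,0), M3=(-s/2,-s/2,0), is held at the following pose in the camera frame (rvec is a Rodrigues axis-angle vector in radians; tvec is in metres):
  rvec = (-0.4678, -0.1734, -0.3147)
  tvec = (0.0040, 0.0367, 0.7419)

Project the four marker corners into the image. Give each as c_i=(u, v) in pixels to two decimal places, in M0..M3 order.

Intrinsics K: fx=485.8, fy=644.6, cx=315.7, cy=220.4
Marker side s = 0.158 m; corners in marker frame (Z=0):
  M0 = (-0.0790, +0.0790, 0)
  M1 = (+0.0790, +0.0790, 0)
  M2 = (+0.0790, -0.0790, 0)
  M3 = (-0.0790, -0.0790, 0)
rvec = (-0.4678, -0.1734, -0.3147), |rvec| = θ = 0.58986 rad = 33.797°
Rodrigues: sinθ=0.55625, 1−cosθ=0.16898; R = I + sinθ·[k]× + (1−cosθ)·[k]×²:
    [+0.93730 +0.33616 -0.09202]
    [-0.25737 +0.84562 +0.46764]
    [+0.23502 -0.41464 +0.87911]
t = (0.0040, 0.0367, 0.7419) m
M0: Pc = R·M0+t = (-0.04349, +0.12384, +0.69058); u = 485.8·(-0.04349)/0.69058 + 315.7 = 285.1062, v = 644.6·(+0.12384)/0.69058 + 220.4 = 335.9913
M1: Pc = R·M1+t = (+0.10460, +0.08317, +0.72771); u = 485.8·(+0.10460)/0.72771 + 315.7 = 385.5304, v = 644.6·(+0.08317)/0.72771 + 220.4 = 294.0729
M2: Pc = R·M2+t = (+0.05149, -0.05044, +0.79322); u = 485.8·(+0.05149)/0.79322 + 315.7 = 347.2343, v = 644.6·(-0.05044)/0.79322 + 220.4 = 179.4139
M3: Pc = R·M3+t = (-0.09660, -0.00977, +0.75609); u = 485.8·(-0.09660)/0.75609 + 315.7 = 253.6308, v = 644.6·(-0.00977)/0.75609 + 220.4 = 212.0692

c0=(285.11, 335.99) c1=(385.53, 294.07) c2=(347.23, 179.41) c3=(253.63, 212.07)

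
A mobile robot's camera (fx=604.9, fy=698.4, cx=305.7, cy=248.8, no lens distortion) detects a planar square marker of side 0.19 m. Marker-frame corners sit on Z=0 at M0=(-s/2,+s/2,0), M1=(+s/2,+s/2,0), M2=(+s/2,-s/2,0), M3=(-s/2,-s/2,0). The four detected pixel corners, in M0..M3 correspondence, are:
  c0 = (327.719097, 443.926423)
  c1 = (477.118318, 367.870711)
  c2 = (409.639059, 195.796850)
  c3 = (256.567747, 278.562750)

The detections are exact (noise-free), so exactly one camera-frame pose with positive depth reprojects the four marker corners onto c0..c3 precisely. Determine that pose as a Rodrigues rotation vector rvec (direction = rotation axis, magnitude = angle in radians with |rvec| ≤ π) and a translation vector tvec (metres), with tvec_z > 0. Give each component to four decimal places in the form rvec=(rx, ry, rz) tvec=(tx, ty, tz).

rvec=(0.1447, 0.0555, -0.4429) tvec=(0.0707, 0.0740, 0.6924)

Intrinsics K: fx=604.9, fy=698.4, cx=305.7, cy=248.8
Marker side s = 0.19 m; corners in marker frame (Z=0):
  M0 = (-0.0950, +0.0950, 0)
  M1 = (+0.0950, +0.0950, 0)
  M2 = (+0.0950, -0.0950, 0)
  M3 = (-0.0950, -0.0950, 0)
Detected image corners:
  c0 = (327.719097, 443.926423) px
  c1 = (477.118318, 367.870711) px
  c2 = (409.639059, 195.796850) px
  c3 = (256.567747, 278.562750) px
Planar DLT: solve 8×8 A·h = b for H (H[2,2]=1):
  H  [+750.68000 +432.60985 +367.48550]
  H  [-457.09737 +946.96118 +323.47689]
  H  [-0.12271 +0.18403 +1.00000]
B = K⁻¹H; ‖b₁‖=1.444280, ‖b₂‖=1.444280; λ = 2/(‖b₁‖+‖b₂‖) = 0.692387, sign → tz>0 ⇒ λ=+0.692387
r₁ = λ·B[:,0] = (+0.90219,-0.42290,-0.08496); r₂ = λ·B[:,1] = (+0.43078,+0.89341,+0.12742)
r₃ = r₁×r₂ = (+0.02202,-0.15156,+0.98820); SVD([r₁ r₂ r₃]) → R = UVᵀ:
  R  [+0.90219 +0.43078 +0.02202]
  R  [-0.42290 +0.89341 -0.15156]
  R  [-0.08496 +0.12742 +0.98820]
t = (+0.07072, +0.07403, +0.69239) m
tr R = 2.783805; θ = arccos((tr R − 1)/2) = 0.469262 rad = 26.887°
axis k = ((R−Rᵀ)₃₂, (R−Rᵀ)₁₃, (R−Rᵀ)₂₁) / (2 sinθ) = (+0.308449, +0.118278, -0.943859)
rvec = θ·k = (+0.144743, +0.055503, -0.442917)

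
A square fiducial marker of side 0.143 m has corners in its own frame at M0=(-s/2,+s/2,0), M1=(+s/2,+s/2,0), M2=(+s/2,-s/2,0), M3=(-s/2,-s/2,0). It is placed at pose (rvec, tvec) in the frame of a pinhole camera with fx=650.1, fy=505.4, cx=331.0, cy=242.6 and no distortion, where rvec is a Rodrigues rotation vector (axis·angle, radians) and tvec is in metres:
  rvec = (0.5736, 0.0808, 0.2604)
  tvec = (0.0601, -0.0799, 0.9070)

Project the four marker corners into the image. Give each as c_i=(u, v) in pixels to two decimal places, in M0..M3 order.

Intrinsics K: fx=650.1, fy=505.4, cx=331.0, cy=242.6
Marker side s = 0.143 m; corners in marker frame (Z=0):
  M0 = (-0.0715, +0.0715, 0)
  M1 = (+0.0715, +0.0715, 0)
  M2 = (+0.0715, -0.0715, 0)
  M3 = (-0.0715, -0.0715, 0)
rvec = (0.5736, 0.0808, 0.2604), |rvec| = θ = 0.63510 rad = 36.389°
Rodrigues: sinθ=0.59326, 1−cosθ=0.19499; R = I + sinθ·[k]× + (1−cosθ)·[k]×²:
    [+0.96406 -0.22084 +0.14768]
    [+0.26565 +0.80817 -0.52564]
    [-0.00327 +0.54598 +0.83779]
t = (0.0601, -0.0799, 0.9070) m
M0: Pc = R·M0+t = (-0.02462, -0.04111, +0.94627); u = 650.1·(-0.02462)/0.94627 + 331.0 = 314.0854, v = 505.4·(-0.04111)/0.94627 + 242.6 = 220.6433
M1: Pc = R·M1+t = (+0.11324, -0.00312, +0.94580); u = 650.1·(+0.11324)/0.94580 + 331.0 = 408.8361, v = 505.4·(-0.00312)/0.94580 + 242.6 = 240.9317
M2: Pc = R·M2+t = (+0.14482, -0.11869, +0.86773); u = 650.1·(+0.14482)/0.86773 + 331.0 = 439.4992, v = 505.4·(-0.11869)/0.86773 + 242.6 = 173.4701
M3: Pc = R·M3+t = (+0.00696, -0.15668, +0.86820); u = 650.1·(+0.00696)/0.86820 + 331.0 = 336.2112, v = 505.4·(-0.15668)/0.86820 + 242.6 = 151.3937

c0=(314.09, 220.64) c1=(408.84, 240.93) c2=(439.50, 173.47) c3=(336.21, 151.39)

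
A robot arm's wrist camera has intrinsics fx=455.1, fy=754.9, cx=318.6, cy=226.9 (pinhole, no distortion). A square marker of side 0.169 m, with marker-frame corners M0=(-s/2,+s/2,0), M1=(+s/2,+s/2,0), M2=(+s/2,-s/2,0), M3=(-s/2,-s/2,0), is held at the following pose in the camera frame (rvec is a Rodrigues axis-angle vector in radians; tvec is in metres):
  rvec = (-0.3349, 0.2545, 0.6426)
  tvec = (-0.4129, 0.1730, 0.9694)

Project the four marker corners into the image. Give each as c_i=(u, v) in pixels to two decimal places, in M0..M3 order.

Intrinsics K: fx=455.1, fy=754.9, cx=318.6, cy=226.9
Marker side s = 0.169 m; corners in marker frame (Z=0):
  M0 = (-0.0845, +0.0845, 0)
  M1 = (+0.0845, +0.0845, 0)
  M2 = (+0.0845, -0.0845, 0)
  M3 = (-0.0845, -0.0845, 0)
rvec = (-0.3349, 0.2545, 0.6426), |rvec| = θ = 0.76803 rad = 44.005°
Rodrigues: sinθ=0.69472, 1−cosθ=0.28072; R = I + sinθ·[k]× + (1−cosθ)·[k]×²:
    [+0.77266 -0.62182 +0.12779]
    [+0.54070 +0.75011 +0.38076]
    [-0.33262 -0.22510 +0.91580]
t = (-0.4129, 0.1730, 0.9694) m
M0: Pc = R·M0+t = (-0.53073, +0.19069, +0.97849); u = 455.1·(-0.53073)/0.97849 + 318.6 = 71.7522, v = 754.9·(+0.19069)/0.97849 + 226.9 = 374.0208
M1: Pc = R·M1+t = (-0.40015, +0.28207, +0.92227); u = 455.1·(-0.40015)/0.92227 + 318.6 = 121.1417, v = 754.9·(+0.28207)/0.92227 + 226.9 = 457.7833
M2: Pc = R·M2+t = (-0.29507, +0.15531, +0.96031); u = 455.1·(-0.29507)/0.96031 + 318.6 = 178.7661, v = 754.9·(+0.15531)/0.96031 + 226.9 = 348.9848
M3: Pc = R·M3+t = (-0.42565, +0.06393, +1.01653); u = 455.1·(-0.42565)/1.01653 + 318.6 = 128.0383, v = 754.9·(+0.06393)/1.01653 + 226.9 = 274.3736

c0=(71.75, 374.02) c1=(121.14, 457.78) c2=(178.77, 348.98) c3=(128.04, 274.37)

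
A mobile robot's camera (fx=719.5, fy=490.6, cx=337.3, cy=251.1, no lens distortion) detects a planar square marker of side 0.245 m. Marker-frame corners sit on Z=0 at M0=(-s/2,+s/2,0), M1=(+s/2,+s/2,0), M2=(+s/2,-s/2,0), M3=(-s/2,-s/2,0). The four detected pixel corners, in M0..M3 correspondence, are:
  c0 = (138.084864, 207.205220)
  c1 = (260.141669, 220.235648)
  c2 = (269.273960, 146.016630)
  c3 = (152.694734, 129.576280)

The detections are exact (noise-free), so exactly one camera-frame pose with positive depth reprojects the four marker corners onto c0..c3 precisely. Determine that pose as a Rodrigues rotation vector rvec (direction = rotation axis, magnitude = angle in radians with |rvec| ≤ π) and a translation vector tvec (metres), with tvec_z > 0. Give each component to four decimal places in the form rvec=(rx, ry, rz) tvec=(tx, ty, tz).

rvec=(-0.2356, -0.3389, 0.0959) tvec=(-0.2675, -0.2281, 1.4741)

Intrinsics K: fx=719.5, fy=490.6, cx=337.3, cy=251.1
Marker side s = 0.245 m; corners in marker frame (Z=0):
  M0 = (-0.1225, +0.1225, 0)
  M1 = (+0.1225, +0.1225, 0)
  M2 = (+0.1225, -0.1225, 0)
  M3 = (-0.1225, -0.1225, 0)
Detected image corners:
  c0 = (138.084864, 207.205220) px
  c1 = (260.141669, 220.235648) px
  c2 = (269.273960, 146.016630) px
  c3 = (152.694734, 129.576280) px
Planar DLT: solve 8×8 A·h = b for H (H[2,2]=1):
  H  [+530.97727 -82.18298 +206.74453]
  H  [+98.16542 +280.54563 +175.18131]
  H  [+0.21552 -0.16593 +1.00000]
B = K⁻¹H; ‖b₁‖=0.678388, ‖b₂‖=0.678388; λ = 2/(‖b₁‖+‖b₂‖) = 1.474083, sign → tz>0 ⇒ λ=+1.474083
r₁ = λ·B[:,0] = (+0.93891,+0.13235,+0.31769); r₂ = λ·B[:,1] = (-0.05370,+0.96814,-0.24460)
r₃ = r₁×r₂ = (-0.33994,+0.21260,+0.91610); SVD([r₁ r₂ r₃]) → R = UVᵀ:
  R  [+0.93891 -0.05370 -0.33994]
  R  [+0.13235 +0.96814 +0.21260]
  R  [+0.31769 -0.24460 +0.91610]
t = (-0.26748, -0.22811, +1.47408) m
tr R = 2.823146; θ = arccos((tr R − 1)/2) = 0.423702 rad = 24.276°
axis k = ((R−Rᵀ)₃₂, (R−Rᵀ)₁₃, (R−Rᵀ)₂₁) / (2 sinθ) = (-0.556017, -0.799780, +0.226268)
rvec = θ·k = (-0.235585, -0.338868, +0.095870)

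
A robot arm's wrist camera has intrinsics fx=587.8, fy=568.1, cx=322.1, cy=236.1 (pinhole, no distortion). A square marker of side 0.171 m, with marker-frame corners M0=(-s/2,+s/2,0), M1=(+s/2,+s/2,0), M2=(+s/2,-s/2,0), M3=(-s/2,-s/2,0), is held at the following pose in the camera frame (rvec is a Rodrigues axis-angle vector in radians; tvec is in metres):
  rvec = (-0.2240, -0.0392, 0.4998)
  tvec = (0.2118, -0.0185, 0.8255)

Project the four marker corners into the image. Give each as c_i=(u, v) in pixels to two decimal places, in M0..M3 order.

c0=(392.32, 245.60) c1=(502.14, 303.48) c2=(550.15, 202.06) c3=(445.10, 147.14)

Intrinsics K: fx=587.8, fy=568.1, cx=322.1, cy=236.1
Marker side s = 0.171 m; corners in marker frame (Z=0):
  M0 = (-0.0855, +0.0855, 0)
  M1 = (+0.0855, +0.0855, 0)
  M2 = (+0.0855, -0.0855, 0)
  M3 = (-0.0855, -0.0855, 0)
rvec = (-0.2240, -0.0392, 0.4998), |rvec| = θ = 0.54910 rad = 31.461°
Rodrigues: sinθ=0.52192, 1−cosθ=0.14701; R = I + sinθ·[k]× + (1−cosθ)·[k]×²:
    [+0.87746 -0.47078 -0.09184]
    [+0.47934 +0.85374 +0.20336]
    [-0.01733 -0.22246 +0.97479]
t = (0.2118, -0.0185, 0.8255) m
M0: Pc = R·M0+t = (+0.09653, +0.01351, +0.80796); u = 587.8·(+0.09653)/0.80796 + 322.1 = 392.3235, v = 568.1·(+0.01351)/0.80796 + 236.1 = 245.6002
M1: Pc = R·M1+t = (+0.24657, +0.09548, +0.80500); u = 587.8·(+0.24657)/0.80500 + 322.1 = 502.1433, v = 568.1·(+0.09548)/0.80500 + 236.1 = 303.4808
M2: Pc = R·M2+t = (+0.32707, -0.05051, +0.84304); u = 587.8·(+0.32707)/0.84304 + 322.1 = 550.1489, v = 568.1·(-0.05051)/0.84304 + 236.1 = 202.0619
M3: Pc = R·M3+t = (+0.17703, -0.13248, +0.84600); u = 587.8·(+0.17703)/0.84600 + 322.1 = 445.0993, v = 568.1·(-0.13248)/0.84600 + 236.1 = 147.1391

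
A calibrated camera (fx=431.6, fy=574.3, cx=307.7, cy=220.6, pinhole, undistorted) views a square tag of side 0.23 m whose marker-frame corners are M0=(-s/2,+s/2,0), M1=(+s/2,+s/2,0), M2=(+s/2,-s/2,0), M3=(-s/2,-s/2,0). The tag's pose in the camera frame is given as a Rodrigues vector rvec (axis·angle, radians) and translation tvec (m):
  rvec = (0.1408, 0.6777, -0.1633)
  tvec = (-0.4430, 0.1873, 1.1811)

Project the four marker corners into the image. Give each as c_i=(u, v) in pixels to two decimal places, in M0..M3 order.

Intrinsics K: fx=431.6, fy=574.3, cx=307.7, cy=220.6
Marker side s = 0.23 m; corners in marker frame (Z=0):
  M0 = (-0.1150, +0.1150, 0)
  M1 = (+0.1150, +0.1150, 0)
  M2 = (+0.1150, -0.1150, 0)
  M3 = (-0.1150, -0.1150, 0)
rvec = (0.1408, 0.6777, -0.1633), |rvec| = θ = 0.71117 rad = 40.747°
Rodrigues: sinθ=0.65272, 1−cosθ=0.24240; R = I + sinθ·[k]× + (1−cosθ)·[k]×²:
    [+0.76710 +0.19561 +0.61098]
    [-0.10415 +0.97772 -0.18227]
    [-0.63302 +0.07619 +0.77038]
t = (-0.4430, 0.1873, 1.1811) m
M0: Pc = R·M0+t = (-0.50872, +0.31171, +1.26266); u = 431.6·(-0.50872)/1.26266 + 307.7 = 133.8099, v = 574.3·(+0.31171)/1.26266 + 220.6 = 362.3782
M1: Pc = R·M1+t = (-0.33229, +0.28776, +1.11706); u = 431.6·(-0.33229)/1.11706 + 307.7 = 179.3137, v = 574.3·(+0.28776)/1.11706 + 220.6 = 368.5423
M2: Pc = R·M2+t = (-0.37728, +0.06289, +1.09954); u = 431.6·(-0.37728)/1.09954 + 307.7 = 159.6076, v = 574.3·(+0.06289)/1.09954 + 220.6 = 253.4458
M3: Pc = R·M3+t = (-0.55371, +0.08684, +1.24514); u = 431.6·(-0.55371)/1.24514 + 307.7 = 115.7676, v = 574.3·(+0.08684)/1.24514 + 220.6 = 260.6533

c0=(133.81, 362.38) c1=(179.31, 368.54) c2=(159.61, 253.45) c3=(115.77, 260.65)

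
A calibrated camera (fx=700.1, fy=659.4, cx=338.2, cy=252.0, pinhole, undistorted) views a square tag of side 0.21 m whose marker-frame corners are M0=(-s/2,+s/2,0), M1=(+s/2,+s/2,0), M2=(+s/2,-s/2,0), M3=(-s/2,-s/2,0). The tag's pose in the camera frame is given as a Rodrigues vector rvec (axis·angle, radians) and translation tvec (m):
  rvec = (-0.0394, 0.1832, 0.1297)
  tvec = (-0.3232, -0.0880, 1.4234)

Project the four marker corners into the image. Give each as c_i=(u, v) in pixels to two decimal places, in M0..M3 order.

Intrinsics K: fx=700.1, fy=659.4, cx=338.2, cy=252.0
Marker side s = 0.21 m; corners in marker frame (Z=0):
  M0 = (-0.1050, +0.1050, 0)
  M1 = (+0.1050, +0.1050, 0)
  M2 = (+0.1050, -0.1050, 0)
  M3 = (-0.1050, -0.1050, 0)
rvec = (-0.0394, 0.1832, 0.1297), |rvec| = θ = 0.22790 rad = 13.057°
Rodrigues: sinθ=0.22593, 1−cosθ=0.02586; R = I + sinθ·[k]× + (1−cosθ)·[k]×²:
    [+0.97492 -0.13217 +0.17907]
    [+0.12499 +0.99085 +0.05089]
    [-0.18416 -0.02723 +0.98252]
t = (-0.3232, -0.0880, 1.4234) m
M0: Pc = R·M0+t = (-0.43944, +0.00292, +1.43988); u = 700.1·(-0.43944)/1.43988 + 338.2 = 124.5325, v = 659.4·(+0.00292)/1.43988 + 252.0 = 253.3354
M1: Pc = R·M1+t = (-0.23471, +0.02916, +1.40120); u = 700.1·(-0.23471)/1.40120 + 338.2 = 220.9281, v = 659.4·(+0.02916)/1.40120 + 252.0 = 265.7240
M2: Pc = R·M2+t = (-0.20696, -0.17892, +1.40692); u = 700.1·(-0.20696)/1.40692 + 338.2 = 235.2167, v = 659.4·(-0.17892)/1.40692 + 252.0 = 168.1452
M3: Pc = R·M3+t = (-0.41169, -0.20516, +1.44560); u = 700.1·(-0.41169)/1.44560 + 338.2 = 138.8201, v = 659.4·(-0.20516)/1.44560 + 252.0 = 158.4161

c0=(124.53, 253.34) c1=(220.93, 265.72) c2=(235.22, 168.15) c3=(138.82, 158.42)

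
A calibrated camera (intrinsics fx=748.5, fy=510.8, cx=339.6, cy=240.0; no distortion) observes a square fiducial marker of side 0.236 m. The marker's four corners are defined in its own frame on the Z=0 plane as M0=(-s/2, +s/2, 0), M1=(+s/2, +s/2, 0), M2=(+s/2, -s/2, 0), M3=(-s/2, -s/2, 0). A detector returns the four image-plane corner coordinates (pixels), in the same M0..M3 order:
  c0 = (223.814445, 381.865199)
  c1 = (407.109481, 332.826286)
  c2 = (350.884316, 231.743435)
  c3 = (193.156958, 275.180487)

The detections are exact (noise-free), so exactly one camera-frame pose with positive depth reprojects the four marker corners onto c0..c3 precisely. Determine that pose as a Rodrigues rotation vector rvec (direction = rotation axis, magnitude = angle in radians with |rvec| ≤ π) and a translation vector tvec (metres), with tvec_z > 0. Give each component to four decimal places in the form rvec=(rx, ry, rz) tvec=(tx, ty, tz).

rvec=(-0.6264, 0.1679, -0.3546) tvec=(-0.0616, 0.1163, 0.9621)

Intrinsics K: fx=748.5, fy=510.8, cx=339.6, cy=240.0
Marker side s = 0.236 m; corners in marker frame (Z=0):
  M0 = (-0.1180, +0.1180, 0)
  M1 = (+0.1180, +0.1180, 0)
  M2 = (+0.1180, -0.1180, 0)
  M3 = (-0.1180, -0.1180, 0)
Detected image corners:
  c0 = (223.814445, 381.865199) px
  c1 = (407.109481, 332.826286) px
  c2 = (350.884316, 231.743435) px
  c3 = (193.156958, 275.180487) px
Planar DLT: solve 8×8 A·h = b for H (H[2,2]=1):
  H  [+704.19604 +0.77754 +291.65399]
  H  [-209.94732 +250.00461 +301.71880]
  H  [-0.04878 -0.62294 +1.00000]
B = K⁻¹H; ‖b₁‖=1.039352, ‖b₂‖=1.039352; λ = 2/(‖b₁‖+‖b₂‖) = 0.962138, sign → tz>0 ⇒ λ=+0.962138
r₁ = λ·B[:,0] = (+0.92648,-0.37341,-0.04693); r₂ = λ·B[:,1] = (+0.27293,+0.75252,-0.59936)
r₃ = r₁×r₂ = (+0.25912,+0.54248,+0.79910); SVD([r₁ r₂ r₃]) → R = UVᵀ:
  R  [+0.92648 +0.27293 +0.25912]
  R  [-0.37341 +0.75252 +0.54248]
  R  [-0.04693 -0.59936 +0.79910]
t = (-0.06163, +0.11625, +0.96214) m
tr R = 2.478100; θ = arccos((tr R − 1)/2) = 0.739137 rad = 42.349°
axis k = ((R−Rᵀ)₃₂, (R−Rᵀ)₁₃, (R−Rᵀ)₂₁) / (2 sinθ) = (-0.847503, +0.227155, -0.479728)
rvec = θ·k = (-0.626421, +0.167898, -0.354585)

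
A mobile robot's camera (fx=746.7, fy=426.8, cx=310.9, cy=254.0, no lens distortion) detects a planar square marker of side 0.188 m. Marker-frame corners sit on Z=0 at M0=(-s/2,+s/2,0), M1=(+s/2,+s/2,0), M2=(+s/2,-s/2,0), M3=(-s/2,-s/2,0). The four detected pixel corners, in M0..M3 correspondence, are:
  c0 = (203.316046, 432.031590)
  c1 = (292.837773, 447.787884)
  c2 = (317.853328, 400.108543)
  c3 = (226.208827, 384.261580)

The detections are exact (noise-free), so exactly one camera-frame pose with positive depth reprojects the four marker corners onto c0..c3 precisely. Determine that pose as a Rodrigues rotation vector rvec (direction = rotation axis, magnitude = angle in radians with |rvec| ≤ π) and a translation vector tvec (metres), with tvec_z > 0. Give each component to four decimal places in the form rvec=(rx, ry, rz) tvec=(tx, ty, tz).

rvec=(0.1676, 0.0666, 0.2755) tvec=(-0.1015, 0.5642, 1.4838)

Intrinsics K: fx=746.7, fy=426.8, cx=310.9, cy=254.0
Marker side s = 0.188 m; corners in marker frame (Z=0):
  M0 = (-0.0940, +0.0940, 0)
  M1 = (+0.0940, +0.0940, 0)
  M2 = (+0.0940, -0.0940, 0)
  M3 = (-0.0940, -0.0940, 0)
Detected image corners:
  c0 = (203.316046, 432.031590) px
  c1 = (292.837773, 447.787884) px
  c2 = (317.853328, 400.108543) px
  c3 = (226.208827, 384.261580) px
Planar DLT: solve 8×8 A·h = b for H (H[2,2]=1):
  H  [+474.31044 -96.95514 +259.80018]
  H  [+72.12568 +302.56344 +416.28872]
  H  [-0.02866 +0.11707 +1.00000]
B = K⁻¹H; ‖b₁‖=0.673963, ‖b₂‖=0.673963; λ = 2/(‖b₁‖+‖b₂‖) = 1.483761, sign → tz>0 ⇒ λ=+1.483761
r₁ = λ·B[:,0] = (+0.96020,+0.27605,-0.04252); r₂ = λ·B[:,1] = (-0.26499,+0.94848,+0.17371)
r₃ = r₁×r₂ = (+0.08828,-0.15553,+0.98388); SVD([r₁ r₂ r₃]) → R = UVᵀ:
  R  [+0.96020 -0.26499 +0.08828]
  R  [+0.27605 +0.94848 -0.15553]
  R  [-0.04252 +0.17371 +0.98388]
t = (-0.10154, +0.56419, +1.48376) m
tr R = 2.892558; θ = arccos((tr R − 1)/2) = 0.329269 rad = 18.866°
axis k = ((R−Rᵀ)₃₂, (R−Rᵀ)₁₃, (R−Rᵀ)₂₁) / (2 sinθ) = (+0.509102, +0.202262, +0.836604)
rvec = θ·k = (+0.167632, +0.066599, +0.275468)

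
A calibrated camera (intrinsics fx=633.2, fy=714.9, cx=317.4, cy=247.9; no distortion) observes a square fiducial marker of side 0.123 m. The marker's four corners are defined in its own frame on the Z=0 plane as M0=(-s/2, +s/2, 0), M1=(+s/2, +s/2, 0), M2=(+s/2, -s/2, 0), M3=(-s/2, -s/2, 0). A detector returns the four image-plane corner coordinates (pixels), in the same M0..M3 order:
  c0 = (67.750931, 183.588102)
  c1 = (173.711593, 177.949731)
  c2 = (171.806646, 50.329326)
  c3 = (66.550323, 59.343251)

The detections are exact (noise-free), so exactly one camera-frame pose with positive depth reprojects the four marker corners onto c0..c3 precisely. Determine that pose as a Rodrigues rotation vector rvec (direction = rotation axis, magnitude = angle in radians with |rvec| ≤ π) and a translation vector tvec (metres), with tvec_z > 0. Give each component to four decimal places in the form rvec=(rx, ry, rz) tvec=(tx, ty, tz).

rvec=(-0.0334, 0.1542, -0.0275) tvec=(-0.2170, -0.1263, 0.6932)

Intrinsics K: fx=633.2, fy=714.9, cx=317.4, cy=247.9
Marker side s = 0.123 m; corners in marker frame (Z=0):
  M0 = (-0.0615, +0.0615, 0)
  M1 = (+0.0615, +0.0615, 0)
  M2 = (+0.0615, -0.0615, 0)
  M3 = (-0.0615, -0.0615, 0)
Detected image corners:
  c0 = (67.750931, 183.588102) px
  c1 = (173.711593, 177.949731) px
  c2 = (171.806646, 50.329326) px
  c3 = (66.550323, 59.343251) px
Planar DLT: solve 8×8 A·h = b for H (H[2,2]=1):
  H  [+832.10009 +6.47067 +119.23511]
  H  [-85.62635 +1017.65117 +117.65497]
  H  [-0.22089 -0.05097 +1.00000]
B = K⁻¹H; ‖b₁‖=1.442508, ‖b₂‖=1.442508; λ = 2/(‖b₁‖+‖b₂‖) = 0.693237, sign → tz>0 ⇒ λ=+0.693237
r₁ = λ·B[:,0] = (+0.98775,-0.02993,-0.15313); r₂ = λ·B[:,1] = (+0.02480,+0.99907,-0.03534)
r₃ = r₁×r₂ = (+0.15404,+0.03111,+0.98757); SVD([r₁ r₂ r₃]) → R = UVᵀ:
  R  [+0.98775 +0.02480 +0.15404]
  R  [-0.02993 +0.99907 +0.03111]
  R  [-0.15313 -0.03534 +0.98757]
t = (-0.21695, -0.12630, +0.69324) m
tr R = 2.974395; θ = arccos((tr R − 1)/2) = 0.160186 rad = 9.178°
axis k = ((R−Rᵀ)₃₂, (R−Rᵀ)₁₃, (R−Rᵀ)₂₁) / (2 sinθ) = (-0.208288, +0.962902, -0.171566)
rvec = θ·k = (-0.033365, +0.154244, -0.027483)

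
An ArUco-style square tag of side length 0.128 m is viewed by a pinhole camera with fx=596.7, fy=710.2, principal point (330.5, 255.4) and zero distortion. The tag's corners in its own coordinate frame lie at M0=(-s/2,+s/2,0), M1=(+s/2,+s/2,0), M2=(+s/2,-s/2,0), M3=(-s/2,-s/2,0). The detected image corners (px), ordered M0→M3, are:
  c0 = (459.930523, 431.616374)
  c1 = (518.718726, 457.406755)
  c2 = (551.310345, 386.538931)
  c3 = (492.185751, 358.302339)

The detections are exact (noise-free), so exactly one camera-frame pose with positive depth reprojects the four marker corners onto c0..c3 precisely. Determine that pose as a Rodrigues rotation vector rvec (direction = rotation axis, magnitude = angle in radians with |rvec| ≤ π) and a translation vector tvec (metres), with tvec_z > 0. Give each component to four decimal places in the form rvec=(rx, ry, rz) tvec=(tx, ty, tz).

Intrinsics K: fx=596.7, fy=710.2, cx=330.5, cy=255.4
Marker side s = 0.128 m; corners in marker frame (Z=0):
  M0 = (-0.0640, +0.0640, 0)
  M1 = (+0.0640, +0.0640, 0)
  M2 = (+0.0640, -0.0640, 0)
  M3 = (-0.0640, -0.0640, 0)
Detected image corners:
  c0 = (459.930523, 431.616374) px
  c1 = (518.718726, 457.406755) px
  c2 = (551.310345, 386.538931) px
  c3 = (492.185751, 358.302339) px
Planar DLT: solve 8×8 A·h = b for H (H[2,2]=1):
  H  [+564.69936 -173.53132 +505.76112]
  H  [+295.07038 +627.55684 +409.00825]
  H  [+0.20595 +0.15784 +1.00000]
B = K⁻¹H; ‖b₁‖=0.922875, ‖b₂‖=0.922875; λ = 2/(‖b₁‖+‖b₂‖) = 1.083570, sign → tz>0 ⇒ λ=+1.083570
r₁ = λ·B[:,0] = (+0.90185,+0.36994,+0.22316); r₂ = λ·B[:,1] = (-0.40985,+0.89597,+0.17103)
r₃ = r₁×r₂ = (-0.13668,-0.24571,+0.95966); SVD([r₁ r₂ r₃]) → R = UVᵀ:
  R  [+0.90185 -0.40985 -0.13668]
  R  [+0.36994 +0.89597 -0.24571]
  R  [+0.22316 +0.17103 +0.95966]
t = (+0.31826, +0.23436, +1.08357) m
tr R = 2.757487; θ = arccos((tr R − 1)/2) = 0.497573 rad = 28.509°
axis k = ((R−Rᵀ)₃₂, (R−Rᵀ)₁₃, (R−Rᵀ)₂₁) / (2 sinθ) = (+0.436565, -0.376957, +0.816893)
rvec = θ·k = (+0.217223, -0.187563, +0.406464)

rvec=(0.2172, -0.1876, 0.4065) tvec=(0.3183, 0.2344, 1.0836)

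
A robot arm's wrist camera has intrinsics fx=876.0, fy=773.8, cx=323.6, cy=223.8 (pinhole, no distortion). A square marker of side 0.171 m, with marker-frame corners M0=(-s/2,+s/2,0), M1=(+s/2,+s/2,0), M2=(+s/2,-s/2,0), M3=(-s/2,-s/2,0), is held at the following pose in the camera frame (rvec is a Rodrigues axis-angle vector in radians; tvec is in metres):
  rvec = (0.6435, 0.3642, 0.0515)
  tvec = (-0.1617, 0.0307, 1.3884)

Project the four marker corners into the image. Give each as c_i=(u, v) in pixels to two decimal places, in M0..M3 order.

c0=(182.54, 268.98) c1=(276.36, 285.59) c2=(265.26, 209.51) c3=(164.88, 194.67)

Intrinsics K: fx=876.0, fy=773.8, cx=323.6, cy=223.8
Marker side s = 0.171 m; corners in marker frame (Z=0):
  M0 = (-0.0855, +0.0855, 0)
  M1 = (+0.0855, +0.0855, 0)
  M2 = (+0.0855, -0.0855, 0)
  M3 = (-0.0855, -0.0855, 0)
rvec = (0.6435, 0.3642, 0.0515), |rvec| = θ = 0.74121 rad = 42.468°
Rodrigues: sinθ=0.67518, 1−cosθ=0.26235; R = I + sinθ·[k]× + (1−cosθ)·[k]×²:
    [+0.93539 +0.06500 +0.34758]
    [+0.15883 +0.80099 -0.57722]
    [-0.31593 +0.59513 +0.73892]
t = (-0.1617, 0.0307, 1.3884) m
M0: Pc = R·M0+t = (-0.23612, +0.08561, +1.46630); u = 876.0·(-0.23612)/1.46630 + 323.6 = 182.5372, v = 773.8·(+0.08561)/1.46630 + 223.8 = 268.9760
M1: Pc = R·M1+t = (-0.07617, +0.11276, +1.41227); u = 876.0·(-0.07617)/1.41227 + 323.6 = 276.3558, v = 773.8·(+0.11276)/1.41227 + 223.8 = 285.5851
M2: Pc = R·M2+t = (-0.08728, -0.02421, +1.31050); u = 876.0·(-0.08728)/1.31050 + 323.6 = 265.2571, v = 773.8·(-0.02421)/1.31050 + 223.8 = 209.5077
M3: Pc = R·M3+t = (-0.24723, -0.05136, +1.36453); u = 876.0·(-0.24723)/1.36453 + 323.6 = 164.8808, v = 773.8·(-0.05136)/1.36453 + 223.8 = 194.6720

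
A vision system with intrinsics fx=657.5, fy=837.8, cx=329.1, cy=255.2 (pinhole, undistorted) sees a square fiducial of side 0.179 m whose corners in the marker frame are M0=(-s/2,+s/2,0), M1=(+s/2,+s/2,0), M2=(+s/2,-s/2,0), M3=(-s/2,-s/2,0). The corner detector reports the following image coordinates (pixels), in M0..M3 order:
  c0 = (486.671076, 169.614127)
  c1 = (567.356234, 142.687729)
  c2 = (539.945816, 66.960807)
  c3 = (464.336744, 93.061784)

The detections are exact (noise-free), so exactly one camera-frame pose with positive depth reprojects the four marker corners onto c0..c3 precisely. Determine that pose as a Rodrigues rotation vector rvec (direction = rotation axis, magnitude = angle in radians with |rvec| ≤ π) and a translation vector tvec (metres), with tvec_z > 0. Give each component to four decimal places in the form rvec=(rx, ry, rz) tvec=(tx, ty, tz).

Intrinsics K: fx=657.5, fy=837.8, cx=329.1, cy=255.2
Marker side s = 0.179 m; corners in marker frame (Z=0):
  M0 = (-0.0895, +0.0895, 0)
  M1 = (+0.0895, +0.0895, 0)
  M2 = (+0.0895, -0.0895, 0)
  M3 = (-0.0895, -0.0895, 0)
Detected image corners:
  c0 = (486.671076, 169.614127) px
  c1 = (567.356234, 142.687729) px
  c2 = (539.945816, 66.960807) px
  c3 = (464.336744, 93.061784) px
Planar DLT: solve 8×8 A·h = b for H (H[2,2]=1):
  H  [+405.65849 -38.15183 +513.98740]
  H  [-155.04470 +384.75022 +116.97921]
  H  [-0.05923 -0.34403 +1.00000]
B = K⁻¹H; ‖b₁‖=0.670464, ‖b₂‖=0.670464; λ = 2/(‖b₁‖+‖b₂‖) = 1.491505, sign → tz>0 ⇒ λ=+1.491505
r₁ = λ·B[:,0] = (+0.96444,-0.24911,-0.08835); r₂ = λ·B[:,1] = (+0.17029,+0.84126,-0.51312)
r₃ = r₁×r₂ = (+0.20215,+0.47983,+0.85376); SVD([r₁ r₂ r₃]) → R = UVᵀ:
  R  [+0.96444 +0.17029 +0.20215]
  R  [-0.24911 +0.84126 +0.47983]
  R  [-0.08835 -0.51312 +0.85376]
t = (+0.41941, -0.24607, +1.49151) m
tr R = 2.659453; θ = arccos((tr R − 1)/2) = 0.592179 rad = 33.929°
axis k = ((R−Rᵀ)₃₂, (R−Rᵀ)₁₃, (R−Rᵀ)₂₁) / (2 sinθ) = (-0.889463, +0.260221, -0.375688)
rvec = θ·k = (-0.526721, +0.154098, -0.222474)

rvec=(-0.5267, 0.1541, -0.2225) tvec=(0.4194, -0.2461, 1.4915)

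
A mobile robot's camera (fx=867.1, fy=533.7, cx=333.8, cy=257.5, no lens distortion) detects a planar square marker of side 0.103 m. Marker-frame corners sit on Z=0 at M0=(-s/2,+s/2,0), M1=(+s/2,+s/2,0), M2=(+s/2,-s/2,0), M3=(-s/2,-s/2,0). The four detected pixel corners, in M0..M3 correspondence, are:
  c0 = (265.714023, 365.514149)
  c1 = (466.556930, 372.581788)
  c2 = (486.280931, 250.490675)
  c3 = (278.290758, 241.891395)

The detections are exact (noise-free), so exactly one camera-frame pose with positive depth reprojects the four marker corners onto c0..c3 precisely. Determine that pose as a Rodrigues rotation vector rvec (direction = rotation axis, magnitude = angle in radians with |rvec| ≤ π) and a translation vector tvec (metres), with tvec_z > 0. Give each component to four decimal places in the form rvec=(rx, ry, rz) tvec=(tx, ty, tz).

rvec=(0.1531, -0.0379, 0.0691) tvec=(0.0205, 0.0417, 0.4348)

Intrinsics K: fx=867.1, fy=533.7, cx=333.8, cy=257.5
Marker side s = 0.103 m; corners in marker frame (Z=0):
  M0 = (-0.0515, +0.0515, 0)
  M1 = (+0.0515, +0.0515, 0)
  M2 = (+0.0515, -0.0515, 0)
  M3 = (-0.0515, -0.0515, 0)
Detected image corners:
  c0 = (265.714023, 365.514149) px
  c1 = (466.556930, 372.581788) px
  c2 = (486.280931, 250.490675) px
  c3 = (278.290758, 241.891395) px
Planar DLT: solve 8×8 A·h = b for H (H[2,2]=1):
  H  [+2021.01373 -27.02354 +374.58680]
  H  [+106.34212 +1299.57551 +308.73807]
  H  [+0.09890 +0.34727 +1.00000]
B = K⁻¹H; ‖b₁‖=2.299833, ‖b₂‖=2.299833; λ = 2/(‖b₁‖+‖b₂‖) = 0.434814, sign → tz>0 ⇒ λ=+0.434814
r₁ = λ·B[:,0] = (+0.99690,+0.06589,+0.04300); r₂ = λ·B[:,1] = (-0.07168,+0.98593,+0.15100)
r₃ = r₁×r₂ = (-0.03245,-0.15361,+0.98760); SVD([r₁ r₂ r₃]) → R = UVᵀ:
  R  [+0.99690 -0.07168 -0.03245]
  R  [+0.06589 +0.98593 -0.15361]
  R  [+0.04300 +0.15100 +0.98760]
t = (+0.02045, +0.04174, +0.43481) m
tr R = 2.970430; θ = arccos((tr R − 1)/2) = 0.172173 rad = 9.865°
axis k = ((R−Rᵀ)₃₂, (R−Rᵀ)₁₃, (R−Rᵀ)₂₁) / (2 sinθ) = (+0.888997, -0.220191, +0.401497)
rvec = θ·k = (+0.153061, -0.037911, +0.069127)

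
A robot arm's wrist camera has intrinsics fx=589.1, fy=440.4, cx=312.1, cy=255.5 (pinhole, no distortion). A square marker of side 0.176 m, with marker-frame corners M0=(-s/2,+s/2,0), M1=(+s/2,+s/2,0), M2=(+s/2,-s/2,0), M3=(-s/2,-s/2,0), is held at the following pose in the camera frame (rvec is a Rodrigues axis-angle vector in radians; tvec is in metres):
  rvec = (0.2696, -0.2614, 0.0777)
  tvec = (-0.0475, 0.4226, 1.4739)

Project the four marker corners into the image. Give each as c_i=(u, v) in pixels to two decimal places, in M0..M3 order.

Intrinsics K: fx=589.1, fy=440.4, cx=312.1, cy=255.5
Marker side s = 0.176 m; corners in marker frame (Z=0):
  M0 = (-0.0880, +0.0880, 0)
  M1 = (+0.0880, +0.0880, 0)
  M2 = (+0.0880, -0.0880, 0)
  M3 = (-0.0880, -0.0880, 0)
rvec = (0.2696, -0.2614, 0.0777), |rvec| = θ = 0.38347 rad = 21.971°
Rodrigues: sinθ=0.37414, 1−cosθ=0.07263; R = I + sinθ·[k]× + (1−cosθ)·[k]×²:
    [+0.96327 -0.11062 -0.24469]
    [+0.04100 +0.96112 -0.27307]
    [+0.26539 +0.25301 +0.93035]
t = (-0.0475, 0.4226, 1.4739) m
M0: Pc = R·M0+t = (-0.14200, +0.50357, +1.47281); u = 589.1·(-0.14200)/1.47281 + 312.1 = 255.3015, v = 440.4·(+0.50357)/1.47281 + 255.5 = 406.0776
M1: Pc = R·M1+t = (+0.02753, +0.51079, +1.51952); u = 589.1·(+0.02753)/1.51952 + 312.1 = 322.7744, v = 440.4·(+0.51079)/1.51952 + 255.5 = 403.5406
M2: Pc = R·M2+t = (+0.04700, +0.34163, +1.47499); u = 589.1·(+0.04700)/1.47499 + 312.1 = 330.8723, v = 440.4·(+0.34163)/1.47499 + 255.5 = 357.5033
M3: Pc = R·M3+t = (-0.12253, +0.33441, +1.42828); u = 589.1·(-0.12253)/1.42828 + 312.1 = 261.5606, v = 440.4·(+0.33441)/1.42828 + 255.5 = 358.6139

c0=(255.30, 406.08) c1=(322.77, 403.54) c2=(330.87, 357.50) c3=(261.56, 358.61)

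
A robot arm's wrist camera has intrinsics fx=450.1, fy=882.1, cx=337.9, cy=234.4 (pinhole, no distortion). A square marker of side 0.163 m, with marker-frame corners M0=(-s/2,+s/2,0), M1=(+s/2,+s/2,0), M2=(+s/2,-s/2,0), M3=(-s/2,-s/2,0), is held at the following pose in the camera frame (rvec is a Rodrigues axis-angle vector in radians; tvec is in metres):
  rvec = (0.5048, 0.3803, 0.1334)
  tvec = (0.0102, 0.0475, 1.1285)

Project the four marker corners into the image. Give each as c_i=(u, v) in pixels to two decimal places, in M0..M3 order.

c0=(312.48, 308.64) c1=(370.49, 339.36) c2=(375.15, 229.76) c3=(312.72, 201.98)

Intrinsics K: fx=450.1, fy=882.1, cx=337.9, cy=234.4
Marker side s = 0.163 m; corners in marker frame (Z=0):
  M0 = (-0.0815, +0.0815, 0)
  M1 = (+0.0815, +0.0815, 0)
  M2 = (+0.0815, -0.0815, 0)
  M3 = (-0.0815, -0.0815, 0)
rvec = (0.5048, 0.3803, 0.1334), |rvec| = θ = 0.64595 rad = 37.010°
Rodrigues: sinθ=0.60195, 1−cosθ=0.20147; R = I + sinθ·[k]× + (1−cosθ)·[k]×²:
    [+0.92157 -0.03162 +0.38692]
    [+0.21701 +0.86836 -0.44592]
    [-0.32188 +0.49492 +0.80712]
t = (0.0102, 0.0475, 1.1285) m
M0: Pc = R·M0+t = (-0.06749, +0.10059, +1.19507); u = 450.1·(-0.06749)/1.19507 + 337.9 = 312.4830, v = 882.1·(+0.10059)/1.19507 + 234.4 = 308.6437
M1: Pc = R·M1+t = (+0.08273, +0.13596, +1.14260); u = 450.1·(+0.08273)/1.14260 + 337.9 = 370.4900, v = 882.1·(+0.13596)/1.14260 + 234.4 = 339.3610
M2: Pc = R·M2+t = (+0.08789, -0.00559, +1.06193); u = 450.1·(+0.08789)/1.06193 + 337.9 = 375.1502, v = 882.1·(-0.00559)/1.06193 + 234.4 = 229.7605
M3: Pc = R·M3+t = (-0.06233, -0.04096, +1.11440); u = 450.1·(-0.06233)/1.11440 + 337.9 = 312.7247, v = 882.1·(-0.04096)/1.11440 + 234.4 = 201.9796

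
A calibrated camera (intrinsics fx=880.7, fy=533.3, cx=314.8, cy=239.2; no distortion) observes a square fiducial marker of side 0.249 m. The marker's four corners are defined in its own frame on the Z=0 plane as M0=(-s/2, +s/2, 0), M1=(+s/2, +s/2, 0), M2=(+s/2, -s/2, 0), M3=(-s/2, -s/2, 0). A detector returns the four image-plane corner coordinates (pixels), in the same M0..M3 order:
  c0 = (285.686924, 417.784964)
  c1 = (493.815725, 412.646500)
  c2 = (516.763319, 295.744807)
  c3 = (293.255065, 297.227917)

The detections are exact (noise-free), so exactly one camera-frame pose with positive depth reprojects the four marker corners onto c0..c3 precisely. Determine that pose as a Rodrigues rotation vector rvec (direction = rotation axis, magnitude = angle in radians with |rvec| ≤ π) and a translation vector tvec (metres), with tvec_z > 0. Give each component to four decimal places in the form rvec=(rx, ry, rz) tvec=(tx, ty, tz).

rvec=(0.3013, -0.1302, 0.0233) tvec=(0.0951, 0.2219, 0.9961)

Intrinsics K: fx=880.7, fy=533.3, cx=314.8, cy=239.2
Marker side s = 0.249 m; corners in marker frame (Z=0):
  M0 = (-0.1245, +0.1245, 0)
  M1 = (+0.1245, +0.1245, 0)
  M2 = (+0.1245, -0.1245, 0)
  M3 = (-0.1245, -0.1245, 0)
Detected image corners:
  c0 = (285.686924, 417.784964) px
  c1 = (493.815725, 412.646500) px
  c2 = (516.763319, 295.744807) px
  c3 = (293.255065, 297.227917) px
Planar DLT: solve 8×8 A·h = b for H (H[2,2]=1):
  H  [+918.01301 +55.64731 +398.87140]
  H  [+33.36471 +581.86280 +358.00797]
  H  [+0.13188 +0.29551 +1.00000]
B = K⁻¹H; ‖b₁‖=1.003933, ‖b₂‖=1.003933; λ = 2/(‖b₁‖+‖b₂‖) = 0.996083, sign → tz>0 ⇒ λ=+0.996083
r₁ = λ·B[:,0] = (+0.99133,+0.00340,+0.13137); r₂ = λ·B[:,1] = (-0.04228,+0.95476,+0.29436)
r₃ = r₁×r₂ = (-0.12442,-0.29736,+0.94662); SVD([r₁ r₂ r₃]) → R = UVᵀ:
  R  [+0.99133 -0.04228 -0.12442]
  R  [+0.00340 +0.95476 -0.29736]
  R  [+0.13137 +0.29436 +0.94662]
t = (+0.09509, +0.22191, +0.99608) m
tr R = 2.892713; θ = arccos((tr R − 1)/2) = 0.329030 rad = 18.852°
axis k = ((R−Rᵀ)₃₂, (R−Rᵀ)₁₃, (R−Rᵀ)₂₁) / (2 sinθ) = (+0.915609, -0.395811, +0.070674)
rvec = θ·k = (+0.301262, -0.130233, +0.023254)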